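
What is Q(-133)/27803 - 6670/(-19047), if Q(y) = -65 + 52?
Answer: 185198399/529563741 ≈ 0.34972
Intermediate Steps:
Q(y) = -13
Q(-133)/27803 - 6670/(-19047) = -13/27803 - 6670/(-19047) = -13*1/27803 - 6670*(-1/19047) = -13/27803 + 6670/19047 = 185198399/529563741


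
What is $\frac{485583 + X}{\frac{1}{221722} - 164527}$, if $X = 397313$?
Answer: $- \frac{195757466912}{36479255493} \approx -5.3663$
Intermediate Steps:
$\frac{485583 + X}{\frac{1}{221722} - 164527} = \frac{485583 + 397313}{\frac{1}{221722} - 164527} = \frac{882896}{\frac{1}{221722} - 164527} = \frac{882896}{- \frac{36479255493}{221722}} = 882896 \left(- \frac{221722}{36479255493}\right) = - \frac{195757466912}{36479255493}$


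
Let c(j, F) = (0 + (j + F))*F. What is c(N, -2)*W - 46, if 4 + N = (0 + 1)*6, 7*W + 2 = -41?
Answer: -46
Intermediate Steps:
W = -43/7 (W = -2/7 + (⅐)*(-41) = -2/7 - 41/7 = -43/7 ≈ -6.1429)
N = 2 (N = -4 + (0 + 1)*6 = -4 + 1*6 = -4 + 6 = 2)
c(j, F) = F*(F + j) (c(j, F) = (0 + (F + j))*F = (F + j)*F = F*(F + j))
c(N, -2)*W - 46 = -2*(-2 + 2)*(-43/7) - 46 = -2*0*(-43/7) - 46 = 0*(-43/7) - 46 = 0 - 46 = -46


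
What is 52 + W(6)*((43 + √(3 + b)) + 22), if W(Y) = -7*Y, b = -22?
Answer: -2678 - 42*I*√19 ≈ -2678.0 - 183.07*I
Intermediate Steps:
52 + W(6)*((43 + √(3 + b)) + 22) = 52 + (-7*6)*((43 + √(3 - 22)) + 22) = 52 - 42*((43 + √(-19)) + 22) = 52 - 42*((43 + I*√19) + 22) = 52 - 42*(65 + I*√19) = 52 + (-2730 - 42*I*√19) = -2678 - 42*I*√19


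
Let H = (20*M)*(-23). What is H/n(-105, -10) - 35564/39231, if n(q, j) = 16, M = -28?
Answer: 31545391/39231 ≈ 804.09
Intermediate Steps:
H = 12880 (H = (20*(-28))*(-23) = -560*(-23) = 12880)
H/n(-105, -10) - 35564/39231 = 12880/16 - 35564/39231 = 12880*(1/16) - 35564*1/39231 = 805 - 35564/39231 = 31545391/39231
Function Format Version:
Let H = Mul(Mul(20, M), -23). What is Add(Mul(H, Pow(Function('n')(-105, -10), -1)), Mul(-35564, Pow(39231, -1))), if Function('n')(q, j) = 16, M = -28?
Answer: Rational(31545391, 39231) ≈ 804.09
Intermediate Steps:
H = 12880 (H = Mul(Mul(20, -28), -23) = Mul(-560, -23) = 12880)
Add(Mul(H, Pow(Function('n')(-105, -10), -1)), Mul(-35564, Pow(39231, -1))) = Add(Mul(12880, Pow(16, -1)), Mul(-35564, Pow(39231, -1))) = Add(Mul(12880, Rational(1, 16)), Mul(-35564, Rational(1, 39231))) = Add(805, Rational(-35564, 39231)) = Rational(31545391, 39231)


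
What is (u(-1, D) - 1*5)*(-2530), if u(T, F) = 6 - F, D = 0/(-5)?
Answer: -2530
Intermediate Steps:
D = 0 (D = 0*(-⅕) = 0)
(u(-1, D) - 1*5)*(-2530) = ((6 - 1*0) - 1*5)*(-2530) = ((6 + 0) - 5)*(-2530) = (6 - 5)*(-2530) = 1*(-2530) = -2530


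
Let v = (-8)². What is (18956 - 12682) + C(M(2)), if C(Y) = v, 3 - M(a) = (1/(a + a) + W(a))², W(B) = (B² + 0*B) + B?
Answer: 6338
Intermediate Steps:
W(B) = B + B² (W(B) = (B² + 0) + B = B² + B = B + B²)
M(a) = 3 - (1/(2*a) + a*(1 + a))² (M(a) = 3 - (1/(a + a) + a*(1 + a))² = 3 - (1/(2*a) + a*(1 + a))²)
v = 64
C(Y) = 64
(18956 - 12682) + C(M(2)) = (18956 - 12682) + 64 = 6274 + 64 = 6338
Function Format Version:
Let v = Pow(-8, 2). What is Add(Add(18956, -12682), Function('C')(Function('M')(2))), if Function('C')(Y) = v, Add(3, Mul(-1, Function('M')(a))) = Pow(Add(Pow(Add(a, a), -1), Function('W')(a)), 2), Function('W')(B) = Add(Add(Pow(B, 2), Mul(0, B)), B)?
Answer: 6338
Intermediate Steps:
Function('W')(B) = Add(B, Pow(B, 2)) (Function('W')(B) = Add(Add(Pow(B, 2), 0), B) = Add(Pow(B, 2), B) = Add(B, Pow(B, 2)))
Function('M')(a) = Add(3, Mul(-1, Pow(Add(Mul(Rational(1, 2), Pow(a, -1)), Mul(a, Add(1, a))), 2))) (Function('M')(a) = Add(3, Mul(-1, Pow(Add(Pow(Add(a, a), -1), Mul(a, Add(1, a))), 2))) = Add(3, Mul(-1, Pow(Add(Pow(Mul(2, a), -1), Mul(a, Add(1, a))), 2))) = Add(3, Mul(-1, Pow(Add(Mul(Rational(1, 2), Pow(a, -1)), Mul(a, Add(1, a))), 2))))
v = 64
Function('C')(Y) = 64
Add(Add(18956, -12682), Function('C')(Function('M')(2))) = Add(Add(18956, -12682), 64) = Add(6274, 64) = 6338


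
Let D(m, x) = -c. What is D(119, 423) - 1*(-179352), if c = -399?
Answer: 179751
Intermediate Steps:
D(m, x) = 399 (D(m, x) = -1*(-399) = 399)
D(119, 423) - 1*(-179352) = 399 - 1*(-179352) = 399 + 179352 = 179751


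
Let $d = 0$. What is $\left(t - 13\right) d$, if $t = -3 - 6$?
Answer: $0$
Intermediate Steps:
$t = -9$ ($t = -3 - 6 = -9$)
$\left(t - 13\right) d = \left(-9 - 13\right) 0 = \left(-22\right) 0 = 0$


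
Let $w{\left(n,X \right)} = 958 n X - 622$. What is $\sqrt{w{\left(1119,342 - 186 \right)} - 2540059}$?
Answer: $\sqrt{164691631} \approx 12833.0$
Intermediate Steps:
$w{\left(n,X \right)} = -622 + 958 X n$ ($w{\left(n,X \right)} = 958 X n - 622 = -622 + 958 X n$)
$\sqrt{w{\left(1119,342 - 186 \right)} - 2540059} = \sqrt{\left(-622 + 958 \left(342 - 186\right) 1119\right) - 2540059} = \sqrt{\left(-622 + 958 \cdot 156 \cdot 1119\right) - 2540059} = \sqrt{\left(-622 + 167232312\right) - 2540059} = \sqrt{167231690 - 2540059} = \sqrt{164691631}$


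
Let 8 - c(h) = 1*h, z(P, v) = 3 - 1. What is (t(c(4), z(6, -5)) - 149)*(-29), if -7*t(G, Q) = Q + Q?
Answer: 30363/7 ≈ 4337.6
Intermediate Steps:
z(P, v) = 2
c(h) = 8 - h
t(G, Q) = -2*Q/7 (t(G, Q) = -(Q + Q)/7 = -2*Q/7)
(t(c(4), z(6, -5)) - 149)*(-29) = (-2/7*2 - 149)*(-29) = (-4/7 - 149)*(-29) = -1047/7*(-29) = 30363/7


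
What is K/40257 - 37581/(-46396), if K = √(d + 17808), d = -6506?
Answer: 37581/46396 + √11302/40257 ≈ 0.81265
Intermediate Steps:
K = √11302 (K = √(-6506 + 17808) = √11302 ≈ 106.31)
K/40257 - 37581/(-46396) = √11302/40257 - 37581/(-46396) = √11302*(1/40257) - 37581*(-1/46396) = √11302/40257 + 37581/46396 = 37581/46396 + √11302/40257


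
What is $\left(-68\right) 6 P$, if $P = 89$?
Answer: $-36312$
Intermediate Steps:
$\left(-68\right) 6 P = \left(-68\right) 6 \cdot 89 = \left(-408\right) 89 = -36312$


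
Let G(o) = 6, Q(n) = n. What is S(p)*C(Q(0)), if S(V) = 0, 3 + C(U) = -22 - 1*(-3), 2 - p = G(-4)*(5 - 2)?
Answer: 0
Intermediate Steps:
p = -16 (p = 2 - 6*(5 - 2) = 2 - 6*3 = 2 - 1*18 = 2 - 18 = -16)
C(U) = -22 (C(U) = -3 + (-22 - 1*(-3)) = -3 + (-22 + 3) = -3 - 19 = -22)
S(p)*C(Q(0)) = 0*(-22) = 0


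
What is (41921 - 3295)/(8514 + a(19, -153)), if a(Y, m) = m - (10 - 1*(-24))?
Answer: 38626/8327 ≈ 4.6386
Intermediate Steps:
a(Y, m) = -34 + m (a(Y, m) = m - (10 + 24) = m - 1*34 = m - 34 = -34 + m)
(41921 - 3295)/(8514 + a(19, -153)) = (41921 - 3295)/(8514 + (-34 - 153)) = 38626/(8514 - 187) = 38626/8327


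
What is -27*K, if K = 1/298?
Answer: -27/298 ≈ -0.090604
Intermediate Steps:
K = 1/298 ≈ 0.0033557
-27*K = -27*1/298 = -27/298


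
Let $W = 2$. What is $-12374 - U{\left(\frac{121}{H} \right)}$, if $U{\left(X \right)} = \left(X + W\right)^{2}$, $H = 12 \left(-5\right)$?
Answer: $- \frac{44546401}{3600} \approx -12374.0$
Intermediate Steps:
$H = -60$
$U{\left(X \right)} = \left(2 + X\right)^{2}$ ($U{\left(X \right)} = \left(X + 2\right)^{2} = \left(2 + X\right)^{2}$)
$-12374 - U{\left(\frac{121}{H} \right)} = -12374 - \left(2 + \frac{121}{-60}\right)^{2} = -12374 - \left(2 + 121 \left(- \frac{1}{60}\right)\right)^{2} = -12374 - \left(2 - \frac{121}{60}\right)^{2} = -12374 - \left(- \frac{1}{60}\right)^{2} = -12374 - \frac{1}{3600} = - \frac{44546401}{3600}$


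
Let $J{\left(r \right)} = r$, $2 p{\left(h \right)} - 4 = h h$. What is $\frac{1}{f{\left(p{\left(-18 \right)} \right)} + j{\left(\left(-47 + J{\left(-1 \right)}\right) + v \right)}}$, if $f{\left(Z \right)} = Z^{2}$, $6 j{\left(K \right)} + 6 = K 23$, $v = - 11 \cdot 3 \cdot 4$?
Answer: $\frac{1}{26205} \approx 3.8161 \cdot 10^{-5}$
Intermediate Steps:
$p{\left(h \right)} = 2 + \frac{h^{2}}{2}$ ($p{\left(h \right)} = 2 + \frac{h h}{2} = 2 + \frac{h^{2}}{2}$)
$v = -132$ ($v = \left(-11\right) 12 = -132$)
$j{\left(K \right)} = -1 + \frac{23 K}{6}$ ($j{\left(K \right)} = -1 + \frac{K 23}{6} = -1 + \frac{23 K}{6}$)
$\frac{1}{f{\left(p{\left(-18 \right)} \right)} + j{\left(\left(-47 + J{\left(-1 \right)}\right) + v \right)}} = \frac{1}{\left(2 + \frac{\left(-18\right)^{2}}{2}\right)^{2} + \left(-1 + \frac{23 \left(\left(-47 - 1\right) - 132\right)}{6}\right)} = \frac{1}{\left(2 + \frac{1}{2} \cdot 324\right)^{2} + \left(-1 + \frac{23 \left(-48 - 132\right)}{6}\right)} = \frac{1}{\left(2 + 162\right)^{2} + \left(-1 + \frac{23}{6} \left(-180\right)\right)} = \frac{1}{164^{2} - 691} = \frac{1}{26896 - 691} = \frac{1}{26205}$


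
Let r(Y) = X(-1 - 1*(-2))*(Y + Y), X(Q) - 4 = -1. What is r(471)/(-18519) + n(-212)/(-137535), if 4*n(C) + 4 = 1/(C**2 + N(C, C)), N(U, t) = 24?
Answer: -7767580278719/50903989148320 ≈ -0.15259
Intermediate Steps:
X(Q) = 3 (X(Q) = 4 - 1 = 3)
r(Y) = 6*Y (r(Y) = 3*(Y + Y) = 3*(2*Y) = 6*Y)
n(C) = -1 + 1/(4*(24 + C**2)) (n(C) = -1 + 1/(4*(C**2 + 24)) = -1 + 1/(4*(24 + C**2)))
r(471)/(-18519) + n(-212)/(-137535) = (6*471)/(-18519) + ((-95/4 - 1*(-212)**2)/(24 + (-212)**2))/(-137535) = 2826*(-1/18519) + ((-95/4 - 1*44944)/(24 + 44944))*(-1/137535) = -942/6173 + ((-95/4 - 44944)/44968)*(-1/137535) = -942/6173 + ((1/44968)*(-179871/4))*(-1/137535) = -942/6173 - 179871/179872*(-1/137535) = -942/6173 + 59957/8246231840 = -7767580278719/50903989148320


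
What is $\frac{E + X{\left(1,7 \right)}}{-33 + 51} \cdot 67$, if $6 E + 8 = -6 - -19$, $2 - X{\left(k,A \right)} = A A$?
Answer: $- \frac{18559}{108} \approx -171.84$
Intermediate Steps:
$X{\left(k,A \right)} = 2 - A^{2}$ ($X{\left(k,A \right)} = 2 - A A = 2 - A^{2}$)
$E = \frac{5}{6}$ ($E = - \frac{4}{3} + \frac{-6 - -19}{6} = - \frac{4}{3} + \frac{-6 + 19}{6} = - \frac{4}{3} + \frac{1}{6} \cdot 13 = - \frac{4}{3} + \frac{13}{6} = \frac{5}{6} \approx 0.83333$)
$\frac{E + X{\left(1,7 \right)}}{-33 + 51} \cdot 67 = \frac{\frac{5}{6} + \left(2 - 7^{2}\right)}{-33 + 51} \cdot 67 = \frac{\frac{5}{6} + \left(2 - 49\right)}{18} \cdot 67 = \left(\frac{5}{6} + \left(2 - 49\right)\right) \frac{1}{18} \cdot 67 = \left(\frac{5}{6} - 47\right) \frac{1}{18} \cdot 67 = \left(- \frac{277}{6}\right) \frac{1}{18} \cdot 67 = \left(- \frac{277}{108}\right) 67 = - \frac{18559}{108}$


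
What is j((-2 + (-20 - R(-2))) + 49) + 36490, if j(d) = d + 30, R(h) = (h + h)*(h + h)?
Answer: 36531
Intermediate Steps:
R(h) = 4*h² (R(h) = (2*h)*(2*h) = 4*h²)
j(d) = 30 + d
j((-2 + (-20 - R(-2))) + 49) + 36490 = (30 + ((-2 + (-20 - 4*(-2)²)) + 49)) + 36490 = (30 + ((-2 + (-20 - 4*4)) + 49)) + 36490 = (30 + ((-2 + (-20 - 1*16)) + 49)) + 36490 = (30 + ((-2 + (-20 - 16)) + 49)) + 36490 = (30 + ((-2 - 36) + 49)) + 36490 = (30 + (-38 + 49)) + 36490 = (30 + 11) + 36490 = 41 + 36490 = 36531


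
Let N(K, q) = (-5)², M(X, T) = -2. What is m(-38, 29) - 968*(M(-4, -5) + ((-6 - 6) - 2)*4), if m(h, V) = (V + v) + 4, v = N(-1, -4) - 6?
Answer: 56196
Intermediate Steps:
N(K, q) = 25
v = 19 (v = 25 - 6 = 19)
m(h, V) = 23 + V (m(h, V) = (V + 19) + 4 = (19 + V) + 4 = 23 + V)
m(-38, 29) - 968*(M(-4, -5) + ((-6 - 6) - 2)*4) = (23 + 29) - 968*(-2 + ((-6 - 6) - 2)*4) = 52 - 968*(-2 + (-12 - 2)*4) = 52 - 968*(-2 - 14*4) = 52 - 968*(-2 - 56) = 52 - 968*(-58) = 52 + 56144 = 56196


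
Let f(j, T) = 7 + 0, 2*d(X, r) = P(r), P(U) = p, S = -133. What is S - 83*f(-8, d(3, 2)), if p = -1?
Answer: -714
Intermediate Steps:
P(U) = -1
d(X, r) = -½ (d(X, r) = (½)*(-1) = -½)
f(j, T) = 7
S - 83*f(-8, d(3, 2)) = -133 - 83*7 = -133 - 581 = -714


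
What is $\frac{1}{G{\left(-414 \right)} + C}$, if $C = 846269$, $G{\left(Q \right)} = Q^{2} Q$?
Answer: $- \frac{1}{70111675} \approx -1.4263 \cdot 10^{-8}$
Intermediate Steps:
$G{\left(Q \right)} = Q^{3}$
$\frac{1}{G{\left(-414 \right)} + C} = \frac{1}{\left(-414\right)^{3} + 846269} = \frac{1}{-70957944 + 846269} = \frac{1}{-70111675} = - \frac{1}{70111675}$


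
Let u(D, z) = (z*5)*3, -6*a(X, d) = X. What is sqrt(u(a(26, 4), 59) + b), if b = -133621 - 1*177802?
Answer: I*sqrt(310538) ≈ 557.26*I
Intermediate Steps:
b = -311423 (b = -133621 - 177802 = -311423)
a(X, d) = -X/6
u(D, z) = 15*z (u(D, z) = (5*z)*3 = 15*z)
sqrt(u(a(26, 4), 59) + b) = sqrt(15*59 - 311423) = sqrt(885 - 311423) = sqrt(-310538) = I*sqrt(310538)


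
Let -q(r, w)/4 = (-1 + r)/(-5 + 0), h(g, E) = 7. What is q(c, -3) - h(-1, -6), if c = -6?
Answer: -63/5 ≈ -12.600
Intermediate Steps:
q(r, w) = -⅘ + 4*r/5 (q(r, w) = -4*(-1 + r)/(-5 + 0) = -4*(-1 + r)/(-5) = -4*(-1 + r)*(-1)/5 = -4*(⅕ - r/5) = -⅘ + 4*r/5)
q(c, -3) - h(-1, -6) = (-⅘ + (⅘)*(-6)) - 1*7 = (-⅘ - 24/5) - 7 = -28/5 - 7 = -63/5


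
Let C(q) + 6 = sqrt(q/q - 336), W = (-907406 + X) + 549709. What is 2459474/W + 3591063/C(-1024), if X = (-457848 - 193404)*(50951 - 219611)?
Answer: (-394441658294127405*I + 2459474*sqrt(335))/(109839804623*(sqrt(335) + 6*I)) ≈ -58077.0 - 1.7716e+5*I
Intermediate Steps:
X = 109840162320 (X = -651252*(-168660) = 109840162320)
W = 109839804623 (W = (-907406 + 109840162320) + 549709 = 109839254914 + 549709 = 109839804623)
C(q) = -6 + I*sqrt(335) (C(q) = -6 + sqrt(q/q - 336) = -6 + sqrt(1 - 336) = -6 + sqrt(-335) = -6 + I*sqrt(335))
2459474/W + 3591063/C(-1024) = 2459474/109839804623 + 3591063/(-6 + I*sqrt(335))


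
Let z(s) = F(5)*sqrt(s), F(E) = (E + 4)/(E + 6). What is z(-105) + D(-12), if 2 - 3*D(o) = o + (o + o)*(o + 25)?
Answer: 326/3 + 9*I*sqrt(105)/11 ≈ 108.67 + 8.3839*I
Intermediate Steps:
F(E) = (4 + E)/(6 + E)
z(s) = 9*sqrt(s)/11 (z(s) = ((4 + 5)/(6 + 5))*sqrt(s) = (9/11)*sqrt(s) = ((1/11)*9)*sqrt(s) = 9*sqrt(s)/11)
D(o) = 2/3 - o/3 - 2*o*(25 + o)/3 (D(o) = 2/3 - (o + (o + o)*(o + 25))/3 = 2/3 - (o + (2*o)*(25 + o))/3 = 2/3 - (o + 2*o*(25 + o))/3 = 2/3 + (-o/3 - 2*o*(25 + o)/3) = 2/3 - o/3 - 2*o*(25 + o)/3)
z(-105) + D(-12) = 9*sqrt(-105)/11 + (2/3 - 17*(-12) - 2/3*(-12)**2) = 9*(I*sqrt(105))/11 + (2/3 + 204 - 2/3*144) = 9*I*sqrt(105)/11 + (2/3 + 204 - 96) = 9*I*sqrt(105)/11 + 326/3 = 326/3 + 9*I*sqrt(105)/11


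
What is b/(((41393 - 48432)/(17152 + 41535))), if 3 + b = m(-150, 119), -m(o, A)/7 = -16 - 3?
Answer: -7629310/7039 ≈ -1083.9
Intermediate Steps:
m(o, A) = 133 (m(o, A) = -7*(-16 - 3) = -7*(-19) = 133)
b = 130 (b = -3 + 133 = 130)
b/(((41393 - 48432)/(17152 + 41535))) = 130/(((41393 - 48432)/(17152 + 41535))) = 130/((-7039/58687)) = 130/((-7039*1/58687)) = 130/(-7039/58687) = 130*(-58687/7039) = -7629310/7039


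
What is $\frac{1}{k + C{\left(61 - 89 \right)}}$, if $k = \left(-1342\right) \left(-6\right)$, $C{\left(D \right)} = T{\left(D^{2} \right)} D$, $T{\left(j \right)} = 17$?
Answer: $\frac{1}{7576} \approx 0.000132$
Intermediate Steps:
$C{\left(D \right)} = 17 D$
$k = 8052$
$\frac{1}{k + C{\left(61 - 89 \right)}} = \frac{1}{8052 + 17 \left(61 - 89\right)} = \frac{1}{8052 + 17 \left(-28\right)} = \frac{1}{8052 - 476} = \frac{1}{7576}$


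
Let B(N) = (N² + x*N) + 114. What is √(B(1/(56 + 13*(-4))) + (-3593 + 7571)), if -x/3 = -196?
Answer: 5*√2713/4 ≈ 65.108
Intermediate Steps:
x = 588 (x = -3*(-196) = 588)
B(N) = 114 + N² + 588*N (B(N) = (N² + 588*N) + 114 = 114 + N² + 588*N)
√(B(1/(56 + 13*(-4))) + (-3593 + 7571)) = √((114 + (1/(56 + 13*(-4)))² + 588/(56 + 13*(-4))) + (-3593 + 7571)) = √((114 + (1/(56 - 52))² + 588/(56 - 52)) + 3978) = √((114 + (1/4)² + 588/4) + 3978) = √((114 + (¼)² + 588*(¼)) + 3978) = √((114 + 1/16 + 147) + 3978) = √(4177/16 + 3978) = √(67825/16) = 5*√2713/4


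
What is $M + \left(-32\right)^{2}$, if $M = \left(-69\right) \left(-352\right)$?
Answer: $25312$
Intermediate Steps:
$M = 24288$
$M + \left(-32\right)^{2} = 24288 + \left(-32\right)^{2} = 24288 + 1024 = 25312$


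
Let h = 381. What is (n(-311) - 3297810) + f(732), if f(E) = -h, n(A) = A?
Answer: -3298502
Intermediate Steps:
f(E) = -381 (f(E) = -1*381 = -381)
(n(-311) - 3297810) + f(732) = (-311 - 3297810) - 381 = -3298121 - 381 = -3298502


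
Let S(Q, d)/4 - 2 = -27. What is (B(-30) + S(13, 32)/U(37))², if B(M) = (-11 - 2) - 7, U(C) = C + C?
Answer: 624100/1369 ≈ 455.88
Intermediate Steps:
U(C) = 2*C
B(M) = -20 (B(M) = -13 - 7 = -20)
S(Q, d) = -100 (S(Q, d) = 8 + 4*(-27) = 8 - 108 = -100)
(B(-30) + S(13, 32)/U(37))² = (-20 - 100/(2*37))² = (-20 - 100/74)² = (-20 - 100*1/74)² = (-20 - 50/37)² = (-790/37)² = 624100/1369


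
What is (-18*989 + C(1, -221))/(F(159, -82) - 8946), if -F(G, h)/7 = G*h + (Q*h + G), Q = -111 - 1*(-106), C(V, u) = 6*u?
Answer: -19128/78337 ≈ -0.24418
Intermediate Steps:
Q = -5 (Q = -111 + 106 = -5)
F(G, h) = -7*G + 35*h - 7*G*h (F(G, h) = -7*(G*h + (-5*h + G)) = -7*(G*h + (G - 5*h)) = -7*(G - 5*h + G*h) = -7*G + 35*h - 7*G*h)
(-18*989 + C(1, -221))/(F(159, -82) - 8946) = (-18*989 + 6*(-221))/((-7*159 + 35*(-82) - 7*159*(-82)) - 8946) = (-17802 - 1326)/((-1113 - 2870 + 91266) - 8946) = -19128/(87283 - 8946) = -19128/78337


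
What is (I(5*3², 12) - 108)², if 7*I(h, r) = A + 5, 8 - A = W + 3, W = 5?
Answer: 564001/49 ≈ 11510.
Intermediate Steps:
A = 0 (A = 8 - (5 + 3) = 8 - 1*8 = 8 - 8 = 0)
I(h, r) = 5/7 (I(h, r) = (0 + 5)/7 = (⅐)*5 = 5/7)
(I(5*3², 12) - 108)² = (5/7 - 108)² = (-751/7)² = 564001/49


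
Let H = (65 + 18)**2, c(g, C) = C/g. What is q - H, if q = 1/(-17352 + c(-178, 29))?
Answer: -21277951143/3088685 ≈ -6889.0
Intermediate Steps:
H = 6889 (H = 83**2 = 6889)
q = -178/3088685 (q = 1/(-17352 + 29/(-178)) = 1/(-17352 + 29*(-1/178)) = 1/(-17352 - 29/178) = 1/(-3088685/178) = -178/3088685 ≈ -5.7630e-5)
q - H = -178/3088685 - 1*6889 = -178/3088685 - 6889 = -21277951143/3088685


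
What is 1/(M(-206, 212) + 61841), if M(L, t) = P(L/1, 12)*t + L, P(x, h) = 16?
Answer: 1/65027 ≈ 1.5378e-5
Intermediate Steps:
M(L, t) = L + 16*t (M(L, t) = 16*t + L = L + 16*t)
1/(M(-206, 212) + 61841) = 1/((-206 + 16*212) + 61841) = 1/((-206 + 3392) + 61841) = 1/(3186 + 61841) = 1/65027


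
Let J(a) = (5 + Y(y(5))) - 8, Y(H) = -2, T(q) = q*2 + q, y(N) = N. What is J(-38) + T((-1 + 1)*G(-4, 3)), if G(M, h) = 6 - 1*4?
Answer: -5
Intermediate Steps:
G(M, h) = 2 (G(M, h) = 6 - 4 = 2)
T(q) = 3*q (T(q) = 2*q + q = 3*q)
J(a) = -5 (J(a) = (5 - 2) - 8 = 3 - 8 = -5)
J(-38) + T((-1 + 1)*G(-4, 3)) = -5 + 3*((-1 + 1)*2) = -5 + 3*(0*2) = -5 + 3*0 = -5 + 0 = -5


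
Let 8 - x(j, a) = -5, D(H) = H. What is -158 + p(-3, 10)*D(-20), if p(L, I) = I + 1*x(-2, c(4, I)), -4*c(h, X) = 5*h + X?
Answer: -618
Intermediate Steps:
c(h, X) = -5*h/4 - X/4 (c(h, X) = -(5*h + X)/4 = -(X + 5*h)/4 = -5*h/4 - X/4)
x(j, a) = 13 (x(j, a) = 8 - 1*(-5) = 8 + 5 = 13)
p(L, I) = 13 + I (p(L, I) = I + 1*13 = I + 13 = 13 + I)
-158 + p(-3, 10)*D(-20) = -158 + (13 + 10)*(-20) = -158 + 23*(-20) = -158 - 460 = -618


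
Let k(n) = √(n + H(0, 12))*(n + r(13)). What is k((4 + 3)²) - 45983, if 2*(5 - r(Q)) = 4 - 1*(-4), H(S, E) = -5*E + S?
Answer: -45983 + 50*I*√11 ≈ -45983.0 + 165.83*I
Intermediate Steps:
H(S, E) = S - 5*E
r(Q) = 1 (r(Q) = 5 - (4 - 1*(-4))/2 = 5 - (4 + 4)/2 = 5 - ½*8 = 5 - 4 = 1)
k(n) = √(-60 + n)*(1 + n) (k(n) = √(n + (0 - 5*12))*(n + 1) = √(n + (0 - 60))*(1 + n) = √(n - 60)*(1 + n) = √(-60 + n)*(1 + n))
k((4 + 3)²) - 45983 = √(-60 + (4 + 3)²)*(1 + (4 + 3)²) - 45983 = √(-60 + 7²)*(1 + 7²) - 45983 = √(-60 + 49)*(1 + 49) - 45983 = √(-11)*50 - 45983 = (I*√11)*50 - 45983 = 50*I*√11 - 45983 = -45983 + 50*I*√11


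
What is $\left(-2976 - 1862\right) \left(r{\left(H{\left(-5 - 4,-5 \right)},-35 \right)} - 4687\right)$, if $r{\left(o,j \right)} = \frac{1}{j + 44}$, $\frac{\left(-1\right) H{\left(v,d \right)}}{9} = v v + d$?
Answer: $\frac{204076516}{9} \approx 2.2675 \cdot 10^{7}$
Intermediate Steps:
$H{\left(v,d \right)} = - 9 d - 9 v^{2}$ ($H{\left(v,d \right)} = - 9 \left(v v + d\right) = - 9 \left(v^{2} + d\right) = - 9 \left(d + v^{2}\right) = - 9 d - 9 v^{2}$)
$r{\left(o,j \right)} = \frac{1}{44 + j}$
$\left(-2976 - 1862\right) \left(r{\left(H{\left(-5 - 4,-5 \right)},-35 \right)} - 4687\right) = \left(-2976 - 1862\right) \left(\frac{1}{44 - 35} - 4687\right) = - 4838 \left(\frac{1}{9} - 4687\right) = \left(-4838\right) \left(- \frac{42182}{9}\right) = \frac{204076516}{9}$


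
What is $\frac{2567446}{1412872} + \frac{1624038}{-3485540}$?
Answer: $\frac{831797239213}{615577733860} \approx 1.3512$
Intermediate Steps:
$\frac{2567446}{1412872} + \frac{1624038}{-3485540} = 2567446 \cdot \frac{1}{1412872} + 1624038 \left(- \frac{1}{3485540}\right) = \frac{1283723}{706436} - \frac{812019}{1742770} = \frac{831797239213}{615577733860}$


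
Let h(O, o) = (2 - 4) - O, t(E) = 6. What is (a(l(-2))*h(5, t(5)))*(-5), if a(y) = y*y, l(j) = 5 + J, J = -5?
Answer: 0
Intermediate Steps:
l(j) = 0 (l(j) = 5 - 5 = 0)
h(O, o) = -2 - O
a(y) = y²
(a(l(-2))*h(5, t(5)))*(-5) = (0²*(-2 - 1*5))*(-5) = (0*(-2 - 5))*(-5) = (0*(-7))*(-5) = 0*(-5) = 0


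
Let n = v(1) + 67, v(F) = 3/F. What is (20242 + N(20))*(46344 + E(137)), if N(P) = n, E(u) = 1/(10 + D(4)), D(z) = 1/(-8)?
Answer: 74365969408/79 ≈ 9.4134e+8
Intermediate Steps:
D(z) = -⅛
n = 70 (n = 3/1 + 67 = 3*1 + 67 = 3 + 67 = 70)
E(u) = 8/79 (E(u) = 1/(10 - ⅛) = 1/(79/8) = 8/79)
N(P) = 70
(20242 + N(20))*(46344 + E(137)) = (20242 + 70)*(46344 + 8/79) = 20312*(3661184/79) = 74365969408/79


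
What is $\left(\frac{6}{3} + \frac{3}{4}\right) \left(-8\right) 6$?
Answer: $-132$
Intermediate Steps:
$\left(\frac{6}{3} + \frac{3}{4}\right) \left(-8\right) 6 = \left(6 \cdot \frac{1}{3} + 3 \cdot \frac{1}{4}\right) \left(-8\right) 6 = \left(2 + \frac{3}{4}\right) \left(-8\right) 6 = \frac{11}{4} \left(-8\right) 6 = \left(-22\right) 6 = -132$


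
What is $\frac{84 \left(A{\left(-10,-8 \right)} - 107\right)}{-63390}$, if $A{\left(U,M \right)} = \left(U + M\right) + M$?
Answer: $\frac{1862}{10565} \approx 0.17624$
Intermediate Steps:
$A{\left(U,M \right)} = U + 2 M$ ($A{\left(U,M \right)} = \left(M + U\right) + M = U + 2 M$)
$\frac{84 \left(A{\left(-10,-8 \right)} - 107\right)}{-63390} = \frac{84 \left(\left(-10 + 2 \left(-8\right)\right) - 107\right)}{-63390} = 84 \left(\left(-10 - 16\right) - 107\right) \left(- \frac{1}{63390}\right) = 84 \left(-26 - 107\right) \left(- \frac{1}{63390}\right) = 84 \left(-133\right) \left(- \frac{1}{63390}\right) = \left(-11172\right) \left(- \frac{1}{63390}\right) = \frac{1862}{10565}$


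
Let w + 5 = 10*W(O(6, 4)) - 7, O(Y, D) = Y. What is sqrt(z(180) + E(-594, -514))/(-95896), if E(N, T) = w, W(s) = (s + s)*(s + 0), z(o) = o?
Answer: -sqrt(222)/47948 ≈ -0.00031075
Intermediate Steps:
W(s) = 2*s**2 (W(s) = (2*s)*s = 2*s**2)
w = 708 (w = -5 + (10*(2*6**2) - 7) = -5 + (10*(2*36) - 7) = -5 + (10*72 - 7) = -5 + (720 - 7) = -5 + 713 = 708)
E(N, T) = 708
sqrt(z(180) + E(-594, -514))/(-95896) = sqrt(180 + 708)/(-95896) = sqrt(888)*(-1/95896) = (2*sqrt(222))*(-1/95896) = -sqrt(222)/47948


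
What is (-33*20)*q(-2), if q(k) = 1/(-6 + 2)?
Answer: 165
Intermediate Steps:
q(k) = -¼ (q(k) = 1/(-4) = -¼)
(-33*20)*q(-2) = -33*20*(-¼) = -660*(-¼) = 165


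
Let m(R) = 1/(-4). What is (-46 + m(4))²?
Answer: 34225/16 ≈ 2139.1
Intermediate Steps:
m(R) = -¼
(-46 + m(4))² = (-46 - ¼)² = (-185/4)² = 34225/16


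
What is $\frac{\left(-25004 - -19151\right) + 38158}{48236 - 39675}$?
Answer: $\frac{4615}{1223} \approx 3.7735$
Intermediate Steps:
$\frac{\left(-25004 - -19151\right) + 38158}{48236 - 39675} = \frac{\left(-25004 + 19151\right) + 38158}{8561} = \left(-5853 + 38158\right) \frac{1}{8561} = 32305 \cdot \frac{1}{8561} = \frac{4615}{1223}$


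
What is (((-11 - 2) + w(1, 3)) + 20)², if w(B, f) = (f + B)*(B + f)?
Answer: 529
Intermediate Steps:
w(B, f) = (B + f)² (w(B, f) = (B + f)*(B + f) = (B + f)²)
(((-11 - 2) + w(1, 3)) + 20)² = (((-11 - 2) + (1 + 3)²) + 20)² = ((-13 + 4²) + 20)² = ((-13 + 16) + 20)² = (3 + 20)² = 23² = 529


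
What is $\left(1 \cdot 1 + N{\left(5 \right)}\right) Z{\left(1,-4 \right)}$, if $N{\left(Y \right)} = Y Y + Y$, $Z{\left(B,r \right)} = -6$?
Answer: $-186$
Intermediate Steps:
$N{\left(Y \right)} = Y + Y^{2}$ ($N{\left(Y \right)} = Y^{2} + Y = Y + Y^{2}$)
$\left(1 \cdot 1 + N{\left(5 \right)}\right) Z{\left(1,-4 \right)} = \left(1 \cdot 1 + 5 \left(1 + 5\right)\right) \left(-6\right) = \left(1 + 5 \cdot 6\right) \left(-6\right) = \left(1 + 30\right) \left(-6\right) = 31 \left(-6\right) = -186$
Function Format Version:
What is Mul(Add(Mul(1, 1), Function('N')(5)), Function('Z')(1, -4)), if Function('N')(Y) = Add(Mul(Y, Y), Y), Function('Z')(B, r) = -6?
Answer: -186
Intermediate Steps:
Function('N')(Y) = Add(Y, Pow(Y, 2)) (Function('N')(Y) = Add(Pow(Y, 2), Y) = Add(Y, Pow(Y, 2)))
Mul(Add(Mul(1, 1), Function('N')(5)), Function('Z')(1, -4)) = Mul(Add(Mul(1, 1), Mul(5, Add(1, 5))), -6) = Mul(Add(1, Mul(5, 6)), -6) = Mul(Add(1, 30), -6) = Mul(31, -6) = -186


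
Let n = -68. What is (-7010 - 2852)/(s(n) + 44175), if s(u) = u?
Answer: -9862/44107 ≈ -0.22359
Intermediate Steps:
(-7010 - 2852)/(s(n) + 44175) = (-7010 - 2852)/(-68 + 44175) = -9862/44107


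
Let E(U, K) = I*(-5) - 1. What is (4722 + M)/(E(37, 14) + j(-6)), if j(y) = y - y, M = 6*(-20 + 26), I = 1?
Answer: -793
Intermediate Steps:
M = 36 (M = 6*6 = 36)
E(U, K) = -6 (E(U, K) = 1*(-5) - 1 = -5 - 1 = -6)
j(y) = 0
(4722 + M)/(E(37, 14) + j(-6)) = (4722 + 36)/(-6 + 0) = 4758/(-6) = 4758*(-1/6) = -793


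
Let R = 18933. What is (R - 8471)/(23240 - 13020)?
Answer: 5231/5110 ≈ 1.0237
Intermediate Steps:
(R - 8471)/(23240 - 13020) = (18933 - 8471)/(23240 - 13020) = 10462/10220 = 10462*(1/10220) = 5231/5110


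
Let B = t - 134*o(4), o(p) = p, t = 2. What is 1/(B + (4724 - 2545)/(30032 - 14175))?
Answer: -15857/8465459 ≈ -0.0018731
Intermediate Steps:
B = -534 (B = 2 - 134*4 = 2 - 536 = -534)
1/(B + (4724 - 2545)/(30032 - 14175)) = 1/(-534 + (4724 - 2545)/(30032 - 14175)) = 1/(-534 + 2179/15857) = 1/(-8465459/15857) = -15857/8465459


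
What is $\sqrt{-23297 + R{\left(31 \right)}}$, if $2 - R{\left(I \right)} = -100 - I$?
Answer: $2 i \sqrt{5791} \approx 152.2 i$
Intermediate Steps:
$R{\left(I \right)} = 102 + I$ ($R{\left(I \right)} = 2 - \left(-100 - I\right) = 2 + \left(100 + I\right) = 102 + I$)
$\sqrt{-23297 + R{\left(31 \right)}} = \sqrt{-23297 + \left(102 + 31\right)} = \sqrt{-23297 + 133} = \sqrt{-23164} = 2 i \sqrt{5791}$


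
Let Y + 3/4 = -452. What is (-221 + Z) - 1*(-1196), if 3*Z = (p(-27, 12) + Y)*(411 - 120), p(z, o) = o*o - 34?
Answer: -129087/4 ≈ -32272.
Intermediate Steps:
Y = -1811/4 (Y = -¾ - 452 = -1811/4 ≈ -452.75)
p(z, o) = -34 + o² (p(z, o) = o² - 34 = -34 + o²)
Z = -132987/4 (Z = (((-34 + 12²) - 1811/4)*(411 - 120))/3 = (((-34 + 144) - 1811/4)*291)/3 = ((110 - 1811/4)*291)/3 = (-1371/4*291)/3 = (⅓)*(-398961/4) = -132987/4 ≈ -33247.)
(-221 + Z) - 1*(-1196) = (-221 - 132987/4) - 1*(-1196) = -133871/4 + 1196 = -129087/4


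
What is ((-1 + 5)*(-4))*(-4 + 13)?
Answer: -144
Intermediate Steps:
((-1 + 5)*(-4))*(-4 + 13) = (4*(-4))*9 = -16*9 = -144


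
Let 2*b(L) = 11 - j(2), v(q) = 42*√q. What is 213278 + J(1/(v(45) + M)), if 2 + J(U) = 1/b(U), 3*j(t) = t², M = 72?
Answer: 6185010/29 ≈ 2.1328e+5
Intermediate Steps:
j(t) = t²/3
b(L) = 29/6 (b(L) = (11 - 2²/3)/2 = (11 - 4/3)/2 = (½)*(29/3) = 29/6)
J(U) = -52/29 (J(U) = -2 + 1/(29/6) = -2 + 6/29 = -52/29)
213278 + J(1/(v(45) + M)) = 213278 - 52/29 = 6185010/29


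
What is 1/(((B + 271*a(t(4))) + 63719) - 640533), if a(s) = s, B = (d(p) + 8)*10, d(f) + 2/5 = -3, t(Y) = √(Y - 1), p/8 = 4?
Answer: -192256/110887035167 - 271*√3/332661105501 ≈ -1.7352e-6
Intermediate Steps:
p = 32 (p = 8*4 = 32)
t(Y) = √(-1 + Y)
d(f) = -17/5 (d(f) = -⅖ - 3 = -17/5)
B = 46 (B = (-17/5 + 8)*10 = (23/5)*10 = 46)
1/(((B + 271*a(t(4))) + 63719) - 640533) = 1/(((46 + 271*√(-1 + 4)) + 63719) - 640533) = 1/(((46 + 271*√3) + 63719) - 640533) = 1/((63765 + 271*√3) - 640533) = 1/(-576768 + 271*√3)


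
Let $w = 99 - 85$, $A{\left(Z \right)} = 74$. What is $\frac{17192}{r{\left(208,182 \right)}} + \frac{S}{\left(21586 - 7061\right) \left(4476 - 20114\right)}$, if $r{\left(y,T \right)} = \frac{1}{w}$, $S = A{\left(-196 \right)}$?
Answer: $\frac{27335170830763}{113570975} \approx 2.4069 \cdot 10^{5}$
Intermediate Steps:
$S = 74$
$w = 14$ ($w = 99 - 85 = 14$)
$r{\left(y,T \right)} = \frac{1}{14}$
$\frac{17192}{r{\left(208,182 \right)}} + \frac{S}{\left(21586 - 7061\right) \left(4476 - 20114\right)} = 17192 \frac{1}{\frac{1}{14}} + \frac{74}{\left(21586 - 7061\right) \left(4476 - 20114\right)} = 17192 \cdot 14 + \frac{74}{14525 \left(-15638\right)} = 240688 + \frac{74}{-227141950} = 240688 + 74 \left(- \frac{1}{227141950}\right) = 240688 - \frac{37}{113570975} = \frac{27335170830763}{113570975}$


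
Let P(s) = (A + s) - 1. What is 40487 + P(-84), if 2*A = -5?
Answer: 80799/2 ≈ 40400.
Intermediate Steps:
A = -5/2 (A = (1/2)*(-5) = -5/2 ≈ -2.5000)
P(s) = -7/2 + s (P(s) = (-5/2 + s) - 1 = -7/2 + s)
40487 + P(-84) = 40487 + (-7/2 - 84) = 40487 - 175/2 = 80799/2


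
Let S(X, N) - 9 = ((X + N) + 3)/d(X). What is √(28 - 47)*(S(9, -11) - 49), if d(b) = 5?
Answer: -199*I*√19/5 ≈ -173.48*I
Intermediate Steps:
S(X, N) = 48/5 + N/5 + X/5 (S(X, N) = 9 + ((X + N) + 3)/5 = 9 + ((N + X) + 3)*(⅕) = 9 + (3 + N + X)*(⅕) = 9 + (⅗ + N/5 + X/5) = 48/5 + N/5 + X/5)
√(28 - 47)*(S(9, -11) - 49) = √(28 - 47)*((48/5 + (⅕)*(-11) + (⅕)*9) - 49) = √(-19)*((48/5 - 11/5 + 9/5) - 49) = (I*√19)*(46/5 - 49) = (I*√19)*(-199/5) = -199*I*√19/5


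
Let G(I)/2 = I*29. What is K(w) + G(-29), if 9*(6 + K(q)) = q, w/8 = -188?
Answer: -16696/9 ≈ -1855.1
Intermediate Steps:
w = -1504 (w = 8*(-188) = -1504)
K(q) = -6 + q/9
G(I) = 58*I (G(I) = 2*(I*29) = 2*(29*I) = 58*I)
K(w) + G(-29) = (-6 + (⅑)*(-1504)) + 58*(-29) = (-6 - 1504/9) - 1682 = -1558/9 - 1682 = -16696/9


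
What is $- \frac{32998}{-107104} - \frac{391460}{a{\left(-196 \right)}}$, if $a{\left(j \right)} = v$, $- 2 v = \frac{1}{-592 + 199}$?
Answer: $- \frac{16477284196621}{53552} \approx -3.0769 \cdot 10^{8}$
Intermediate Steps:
$v = \frac{1}{786}$ ($v = - \frac{1}{2 \left(-592 + 199\right)} = - \frac{1}{2 \left(-393\right)} = \left(- \frac{1}{2}\right) \left(- \frac{1}{393}\right) = \frac{1}{786} \approx 0.0012723$)
$a{\left(j \right)} = \frac{1}{786}$
$- \frac{32998}{-107104} - \frac{391460}{a{\left(-196 \right)}} = - \frac{32998}{-107104} - 391460 \frac{1}{\frac{1}{786}} = \left(-32998\right) \left(- \frac{1}{107104}\right) - 307687560 = \frac{16499}{53552} - 307687560 = - \frac{16477284196621}{53552}$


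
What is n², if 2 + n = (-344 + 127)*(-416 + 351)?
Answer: 198894609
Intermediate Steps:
n = 14103 (n = -2 + (-344 + 127)*(-416 + 351) = -2 - 217*(-65) = -2 + 14105 = 14103)
n² = 14103² = 198894609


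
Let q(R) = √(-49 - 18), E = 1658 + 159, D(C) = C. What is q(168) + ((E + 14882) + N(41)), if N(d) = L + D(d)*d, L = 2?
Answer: 18382 + I*√67 ≈ 18382.0 + 8.1853*I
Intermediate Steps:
E = 1817
N(d) = 2 + d² (N(d) = 2 + d*d = 2 + d²)
q(R) = I*√67 (q(R) = √(-67) = I*√67)
q(168) + ((E + 14882) + N(41)) = I*√67 + ((1817 + 14882) + (2 + 41²)) = I*√67 + (16699 + (2 + 1681)) = I*√67 + (16699 + 1683) = I*√67 + 18382 = 18382 + I*√67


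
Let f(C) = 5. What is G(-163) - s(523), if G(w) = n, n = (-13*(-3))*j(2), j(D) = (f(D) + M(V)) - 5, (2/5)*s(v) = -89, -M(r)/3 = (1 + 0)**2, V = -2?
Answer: 211/2 ≈ 105.50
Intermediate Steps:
M(r) = -3 (M(r) = -3*(1 + 0)**2 = -3*1**2 = -3*1 = -3)
s(v) = -445/2 (s(v) = (5/2)*(-89) = -445/2)
j(D) = -3 (j(D) = (5 - 3) - 5 = 2 - 5 = -3)
n = -117 (n = -13*(-3)*(-3) = 39*(-3) = -117)
G(w) = -117
G(-163) - s(523) = -117 - 1*(-445/2) = -117 + 445/2 = 211/2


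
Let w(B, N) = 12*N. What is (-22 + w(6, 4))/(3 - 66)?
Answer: -26/63 ≈ -0.41270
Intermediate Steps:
(-22 + w(6, 4))/(3 - 66) = (-22 + 12*4)/(3 - 66) = (-22 + 48)/(-63) = -1/63*26 = -26/63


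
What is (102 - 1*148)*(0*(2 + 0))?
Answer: 0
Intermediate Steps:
(102 - 1*148)*(0*(2 + 0)) = (102 - 148)*(0*2) = -46*0 = 0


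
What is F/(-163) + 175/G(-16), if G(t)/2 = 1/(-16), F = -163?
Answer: -1399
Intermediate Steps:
G(t) = -⅛ (G(t) = 2/(-16) = 2*(-1/16) = -⅛)
F/(-163) + 175/G(-16) = -163/(-163) + 175/(-⅛) = -163*(-1/163) + 175*(-8) = 1 - 1400 = -1399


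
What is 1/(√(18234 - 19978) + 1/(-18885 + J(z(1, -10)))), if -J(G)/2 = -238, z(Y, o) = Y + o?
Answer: -18409/591026394065 - 1355565124*I*√109/591026394065 ≈ -3.1148e-8 - 0.023946*I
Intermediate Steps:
J(G) = 476 (J(G) = -2*(-238) = 476)
1/(√(18234 - 19978) + 1/(-18885 + J(z(1, -10)))) = 1/(√(18234 - 19978) + 1/(-18885 + 476)) = 1/(√(-1744) + 1/(-18409)) = 1/(4*I*√109 - 1/18409) = 1/(-1/18409 + 4*I*√109)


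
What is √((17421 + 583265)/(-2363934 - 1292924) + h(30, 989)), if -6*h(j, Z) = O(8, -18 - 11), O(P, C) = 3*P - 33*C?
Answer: I*√2188618429063402/3656858 ≈ 12.793*I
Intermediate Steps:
O(P, C) = -33*C + 3*P
h(j, Z) = -327/2 (h(j, Z) = -(-33*(-18 - 11) + 3*8)/6 = -(-33*(-29) + 24)/6 = -(957 + 24)/6 = -⅙*981 = -327/2)
√((17421 + 583265)/(-2363934 - 1292924) + h(30, 989)) = √((17421 + 583265)/(-2363934 - 1292924) - 327/2) = √(600686/(-3656858) - 327/2) = √(600686*(-1/3656858) - 327/2) = √(-300343/1828429 - 327/2) = √(-598496969/3656858) = I*√2188618429063402/3656858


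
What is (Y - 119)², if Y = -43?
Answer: 26244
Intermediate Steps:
(Y - 119)² = (-43 - 119)² = (-162)² = 26244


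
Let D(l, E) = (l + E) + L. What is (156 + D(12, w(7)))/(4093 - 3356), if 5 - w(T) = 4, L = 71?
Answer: 240/737 ≈ 0.32564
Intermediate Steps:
w(T) = 1 (w(T) = 5 - 1*4 = 5 - 4 = 1)
D(l, E) = 71 + E + l (D(l, E) = (l + E) + 71 = (E + l) + 71 = 71 + E + l)
(156 + D(12, w(7)))/(4093 - 3356) = (156 + (71 + 1 + 12))/(4093 - 3356) = (156 + 84)/737 = 240*(1/737) = 240/737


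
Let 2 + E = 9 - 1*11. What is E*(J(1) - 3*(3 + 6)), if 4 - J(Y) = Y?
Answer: 96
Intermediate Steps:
E = -4 (E = -2 + (9 - 1*11) = -2 + (9 - 11) = -2 - 2 = -4)
J(Y) = 4 - Y
E*(J(1) - 3*(3 + 6)) = -4*((4 - 1*1) - 3*(3 + 6)) = -4*((4 - 1) - 3*9) = -4*(3 - 27) = -4*(-24) = 96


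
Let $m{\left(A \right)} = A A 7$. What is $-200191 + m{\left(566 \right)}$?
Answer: $2042301$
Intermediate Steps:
$m{\left(A \right)} = 7 A^{2}$ ($m{\left(A \right)} = A^{2} \cdot 7 = 7 A^{2}$)
$-200191 + m{\left(566 \right)} = -200191 + 7 \cdot 566^{2} = -200191 + 7 \cdot 320356 = -200191 + 2242492 = 2042301$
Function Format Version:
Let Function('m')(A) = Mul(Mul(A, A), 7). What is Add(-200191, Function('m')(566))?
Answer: 2042301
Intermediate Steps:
Function('m')(A) = Mul(7, Pow(A, 2)) (Function('m')(A) = Mul(Pow(A, 2), 7) = Mul(7, Pow(A, 2)))
Add(-200191, Function('m')(566)) = Add(-200191, Mul(7, Pow(566, 2))) = Add(-200191, Mul(7, 320356)) = Add(-200191, 2242492) = 2042301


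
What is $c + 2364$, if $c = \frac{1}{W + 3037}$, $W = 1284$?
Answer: $\frac{10214845}{4321} \approx 2364.0$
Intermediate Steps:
$c = \frac{1}{4321}$ ($c = \frac{1}{1284 + 3037} = \frac{1}{4321} \approx 0.00023143$)
$c + 2364 = \frac{1}{4321} + 2364 = \frac{10214845}{4321}$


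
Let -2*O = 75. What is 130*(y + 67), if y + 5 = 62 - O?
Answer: 20995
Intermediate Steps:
O = -75/2 (O = -½*75 = -75/2 ≈ -37.500)
y = 189/2 (y = -5 + (62 - 1*(-75/2)) = -5 + (62 + 75/2) = -5 + 199/2 = 189/2 ≈ 94.500)
130*(y + 67) = 130*(189/2 + 67) = 130*(323/2) = 20995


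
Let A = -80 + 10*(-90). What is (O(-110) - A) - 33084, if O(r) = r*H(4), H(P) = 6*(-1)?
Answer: -31444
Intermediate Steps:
H(P) = -6
O(r) = -6*r (O(r) = r*(-6) = -6*r)
A = -980 (A = -80 - 900 = -980)
(O(-110) - A) - 33084 = (-6*(-110) - 1*(-980)) - 33084 = (660 + 980) - 33084 = 1640 - 33084 = -31444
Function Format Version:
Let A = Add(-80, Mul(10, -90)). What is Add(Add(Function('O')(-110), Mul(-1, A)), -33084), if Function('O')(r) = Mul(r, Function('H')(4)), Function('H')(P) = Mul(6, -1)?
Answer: -31444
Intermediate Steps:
Function('H')(P) = -6
Function('O')(r) = Mul(-6, r) (Function('O')(r) = Mul(r, -6) = Mul(-6, r))
A = -980 (A = Add(-80, -900) = -980)
Add(Add(Function('O')(-110), Mul(-1, A)), -33084) = Add(Add(Mul(-6, -110), Mul(-1, -980)), -33084) = Add(Add(660, 980), -33084) = Add(1640, -33084) = -31444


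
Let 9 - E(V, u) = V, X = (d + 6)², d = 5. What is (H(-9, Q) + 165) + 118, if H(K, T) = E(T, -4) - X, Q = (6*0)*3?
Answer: 171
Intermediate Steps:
X = 121 (X = (5 + 6)² = 11² = 121)
E(V, u) = 9 - V
Q = 0 (Q = 0*3 = 0)
H(K, T) = -112 - T (H(K, T) = (9 - T) - 1*121 = (9 - T) - 121 = -112 - T)
(H(-9, Q) + 165) + 118 = ((-112 - 1*0) + 165) + 118 = ((-112 + 0) + 165) + 118 = (-112 + 165) + 118 = 53 + 118 = 171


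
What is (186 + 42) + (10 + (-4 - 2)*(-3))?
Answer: 256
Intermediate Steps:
(186 + 42) + (10 + (-4 - 2)*(-3)) = 228 + (10 - 6*(-3)) = 228 + (10 + 18) = 228 + 28 = 256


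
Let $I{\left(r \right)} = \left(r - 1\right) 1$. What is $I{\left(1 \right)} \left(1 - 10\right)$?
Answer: $0$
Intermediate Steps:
$I{\left(r \right)} = -1 + r$ ($I{\left(r \right)} = \left(-1 + r\right) 1 = -1 + r$)
$I{\left(1 \right)} \left(1 - 10\right) = \left(-1 + 1\right) \left(1 - 10\right) = 0 \left(-9\right) = 0$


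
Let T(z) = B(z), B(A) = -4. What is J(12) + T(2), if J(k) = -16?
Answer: -20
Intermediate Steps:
T(z) = -4
J(12) + T(2) = -16 - 4 = -20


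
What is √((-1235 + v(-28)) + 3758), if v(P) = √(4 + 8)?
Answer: √(2523 + 2*√3) ≈ 50.264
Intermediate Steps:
v(P) = 2*√3 (v(P) = √12 = 2*√3)
√((-1235 + v(-28)) + 3758) = √((-1235 + 2*√3) + 3758) = √(2523 + 2*√3)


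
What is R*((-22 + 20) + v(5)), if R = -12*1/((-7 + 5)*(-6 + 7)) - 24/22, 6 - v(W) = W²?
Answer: -1134/11 ≈ -103.09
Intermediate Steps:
v(W) = 6 - W²
R = 54/11 (R = -12/((-2*1)) - 24*1/22 = -12/(-2) - 12/11 = -12*(-½) - 12/11 = 6 - 12/11 = 54/11 ≈ 4.9091)
R*((-22 + 20) + v(5)) = 54*((-22 + 20) + (6 - 1*5²))/11 = 54*(-2 + (6 - 1*25))/11 = 54*(-2 + (6 - 25))/11 = 54*(-2 - 19)/11 = (54/11)*(-21) = -1134/11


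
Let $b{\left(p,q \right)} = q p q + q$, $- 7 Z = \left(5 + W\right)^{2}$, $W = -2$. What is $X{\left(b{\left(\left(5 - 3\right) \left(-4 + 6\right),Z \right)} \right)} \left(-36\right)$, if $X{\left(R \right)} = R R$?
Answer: $- \frac{2452356}{2401} \approx -1021.4$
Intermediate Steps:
$Z = - \frac{9}{7}$ ($Z = - \frac{\left(5 - 2\right)^{2}}{7} = - \frac{3^{2}}{7} = \left(- \frac{1}{7}\right) 9 = - \frac{9}{7} \approx -1.2857$)
$b{\left(p,q \right)} = q + p q^{2}$ ($b{\left(p,q \right)} = p q q + q = p q^{2} + q = q + p q^{2}$)
$X{\left(R \right)} = R^{2}$
$X{\left(b{\left(\left(5 - 3\right) \left(-4 + 6\right),Z \right)} \right)} \left(-36\right) = \left(- \frac{9 \left(1 + \left(5 - 3\right) \left(-4 + 6\right) \left(- \frac{9}{7}\right)\right)}{7}\right)^{2} \left(-36\right) = \left(- \frac{9 \left(1 + 2 \cdot 2 \left(- \frac{9}{7}\right)\right)}{7}\right)^{2} \left(-36\right) = \left(- \frac{9 \left(1 + 4 \left(- \frac{9}{7}\right)\right)}{7}\right)^{2} \left(-36\right) = \left(- \frac{9 \left(1 - \frac{36}{7}\right)}{7}\right)^{2} \left(-36\right) = \left(\left(- \frac{9}{7}\right) \left(- \frac{29}{7}\right)\right)^{2} \left(-36\right) = \left(\frac{261}{49}\right)^{2} \left(-36\right) = \frac{68121}{2401} \left(-36\right) = - \frac{2452356}{2401}$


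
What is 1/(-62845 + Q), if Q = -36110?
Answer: -1/98955 ≈ -1.0106e-5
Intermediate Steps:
1/(-62845 + Q) = 1/(-62845 - 36110) = 1/(-98955) = -1/98955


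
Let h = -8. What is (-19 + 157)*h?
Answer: -1104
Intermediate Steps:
(-19 + 157)*h = (-19 + 157)*(-8) = 138*(-8) = -1104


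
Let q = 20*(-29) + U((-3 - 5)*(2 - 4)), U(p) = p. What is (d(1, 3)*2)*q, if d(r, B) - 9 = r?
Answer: -11280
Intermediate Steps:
d(r, B) = 9 + r
q = -564 (q = 20*(-29) + (-3 - 5)*(2 - 4) = -580 - 8*(-2) = -580 + 16 = -564)
(d(1, 3)*2)*q = ((9 + 1)*2)*(-564) = (10*2)*(-564) = 20*(-564) = -11280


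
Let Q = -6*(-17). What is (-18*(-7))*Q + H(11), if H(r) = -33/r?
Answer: 12849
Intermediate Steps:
Q = 102
(-18*(-7))*Q + H(11) = -18*(-7)*102 - 33/11 = 126*102 - 33*1/11 = 12852 - 3 = 12849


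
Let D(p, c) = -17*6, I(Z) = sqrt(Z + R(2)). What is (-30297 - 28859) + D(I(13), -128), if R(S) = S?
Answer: -59258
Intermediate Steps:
I(Z) = sqrt(2 + Z) (I(Z) = sqrt(Z + 2) = sqrt(2 + Z))
D(p, c) = -102
(-30297 - 28859) + D(I(13), -128) = (-30297 - 28859) - 102 = -59156 - 102 = -59258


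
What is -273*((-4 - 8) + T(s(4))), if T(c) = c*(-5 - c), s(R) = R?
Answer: 13104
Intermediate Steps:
-273*((-4 - 8) + T(s(4))) = -273*((-4 - 8) - 1*4*(5 + 4)) = -273*(-12 - 1*4*9) = -273*(-12 - 36) = -273*(-48) = 13104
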